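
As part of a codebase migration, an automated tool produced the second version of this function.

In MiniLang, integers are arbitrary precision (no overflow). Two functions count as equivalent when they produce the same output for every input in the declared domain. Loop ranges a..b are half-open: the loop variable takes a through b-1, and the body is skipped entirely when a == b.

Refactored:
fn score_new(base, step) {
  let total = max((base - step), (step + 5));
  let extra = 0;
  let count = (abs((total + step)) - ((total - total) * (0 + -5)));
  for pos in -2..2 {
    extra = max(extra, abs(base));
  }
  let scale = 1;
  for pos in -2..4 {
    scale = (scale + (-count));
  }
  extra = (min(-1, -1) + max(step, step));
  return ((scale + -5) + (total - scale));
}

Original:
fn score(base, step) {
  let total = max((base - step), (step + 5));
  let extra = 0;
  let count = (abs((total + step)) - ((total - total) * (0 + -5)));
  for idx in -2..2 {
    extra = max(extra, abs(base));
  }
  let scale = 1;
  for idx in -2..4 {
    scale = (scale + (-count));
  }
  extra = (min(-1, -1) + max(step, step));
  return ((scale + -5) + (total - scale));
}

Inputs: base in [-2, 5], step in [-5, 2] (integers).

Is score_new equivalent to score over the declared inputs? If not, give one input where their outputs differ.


Changes here: local variable names differ; the full 64-point sweep finds no disagreement.
verdict: equivalent


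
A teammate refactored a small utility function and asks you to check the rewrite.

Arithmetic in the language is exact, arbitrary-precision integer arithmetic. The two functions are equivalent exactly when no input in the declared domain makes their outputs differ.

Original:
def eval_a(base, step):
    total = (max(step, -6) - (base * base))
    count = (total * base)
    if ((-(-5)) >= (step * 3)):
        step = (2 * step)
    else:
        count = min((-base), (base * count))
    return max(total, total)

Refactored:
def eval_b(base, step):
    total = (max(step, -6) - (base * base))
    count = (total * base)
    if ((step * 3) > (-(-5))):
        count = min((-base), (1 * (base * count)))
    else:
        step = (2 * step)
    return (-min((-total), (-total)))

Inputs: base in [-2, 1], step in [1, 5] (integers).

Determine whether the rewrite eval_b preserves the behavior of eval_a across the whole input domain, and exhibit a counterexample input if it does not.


Equivalent — the differences include arithmetic usage differs; and constant usage differs; and comparison usage differs; and min/max/abs usage differs, yet no declared input distinguishes the two.
One worked example (base=0, step=4) — eval_a: total := 4 | count := 0 | ((-(-5)) >= (step * 3)): false | count := 0 | result 4; eval_b: total := 4 | count := 0 | ((step * 3) > (-(-5))): true | count := 0 | result 4; agreement on 4.
Across all 20 domain points the two functions coincide.
verdict: equivalent


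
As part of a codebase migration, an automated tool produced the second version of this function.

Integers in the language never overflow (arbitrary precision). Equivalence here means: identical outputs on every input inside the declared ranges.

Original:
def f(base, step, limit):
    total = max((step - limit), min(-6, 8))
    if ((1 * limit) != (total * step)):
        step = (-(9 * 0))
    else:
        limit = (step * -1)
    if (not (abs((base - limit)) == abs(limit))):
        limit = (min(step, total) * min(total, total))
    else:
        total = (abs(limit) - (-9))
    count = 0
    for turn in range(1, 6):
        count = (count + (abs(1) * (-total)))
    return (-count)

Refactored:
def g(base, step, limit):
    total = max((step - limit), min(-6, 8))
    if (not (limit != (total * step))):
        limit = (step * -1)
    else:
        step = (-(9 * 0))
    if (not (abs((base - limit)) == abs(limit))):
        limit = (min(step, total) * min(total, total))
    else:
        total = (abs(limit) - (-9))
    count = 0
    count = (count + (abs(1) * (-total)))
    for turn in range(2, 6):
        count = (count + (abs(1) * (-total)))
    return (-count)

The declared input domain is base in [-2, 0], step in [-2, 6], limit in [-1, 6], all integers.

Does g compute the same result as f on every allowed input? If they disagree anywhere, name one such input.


The two are interchangeable: min/max/abs usage differs; loop structure differs; arithmetic usage differs; statement counts differ; boolean connective usage differs, and every declared input agrees.
Tracing base=0, step=-1, limit=0: f: total becomes -1; next ((1 * limit) != (total * step)) evaluates to true; next step becomes 0; next (not (abs((base - limit)) == abs(limit))) evaluates to false; next total becomes 9; next count becomes 0; next at turn=1:; next count becomes -9; next at turn=2:; next count becomes -18; next at turn=3:; next count becomes -27; next at turn=4:; next count becomes -36; next at turn=5:; next count becomes -45; next final value 45 | g: total becomes -1; next (not (limit != (total * step))) evaluates to false; next step becomes 0; next (not (abs((base - limit)) == abs(limit))) evaluates to false; next total becomes 9; next count becomes 0; next count becomes -9; next at turn=2:; next count becomes -18; next at turn=3:; next count becomes -27; next at turn=4:; next count becomes -36; next at turn=5:; next count becomes -45; next final value 45 — matching result 45.
Across all 216 domain points the two functions coincide.
verdict: equivalent


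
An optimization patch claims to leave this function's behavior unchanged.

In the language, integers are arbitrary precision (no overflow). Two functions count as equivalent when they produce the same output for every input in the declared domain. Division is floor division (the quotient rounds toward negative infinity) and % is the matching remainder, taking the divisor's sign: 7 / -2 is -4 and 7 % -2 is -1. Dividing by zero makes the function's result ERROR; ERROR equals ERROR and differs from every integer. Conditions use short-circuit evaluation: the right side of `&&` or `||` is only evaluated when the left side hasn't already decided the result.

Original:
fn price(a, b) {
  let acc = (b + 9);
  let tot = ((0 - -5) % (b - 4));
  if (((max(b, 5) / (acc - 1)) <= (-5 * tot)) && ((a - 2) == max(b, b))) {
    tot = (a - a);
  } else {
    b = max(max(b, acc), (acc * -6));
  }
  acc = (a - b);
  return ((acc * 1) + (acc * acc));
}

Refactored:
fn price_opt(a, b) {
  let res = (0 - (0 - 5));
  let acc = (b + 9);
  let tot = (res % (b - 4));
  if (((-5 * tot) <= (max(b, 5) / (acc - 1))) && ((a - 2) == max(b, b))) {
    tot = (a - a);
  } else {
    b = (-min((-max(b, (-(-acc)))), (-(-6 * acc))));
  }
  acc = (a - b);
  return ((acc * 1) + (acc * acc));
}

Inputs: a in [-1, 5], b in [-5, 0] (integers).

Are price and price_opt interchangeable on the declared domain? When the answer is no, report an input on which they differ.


These are not equivalent — on a=-1, b=-3 the outputs split (6 vs 42).
price: acc=6, then tot=-2, then (((max(b, 5) / (acc - 1)) <= (-5 * tot)) && ((a - 2) == max(b, b))) is true, then tot=0, then acc=2, then returns 6
price_opt: res=5, then acc=6, then tot=-2, then (((-5 * tot) <= (max(b, 5) / (acc - 1))) && ((a - 2) == max(b, b))) is false, then b=6, then acc=-7, then returns 42
verdict: not equivalent; witness: a=-1, b=-3


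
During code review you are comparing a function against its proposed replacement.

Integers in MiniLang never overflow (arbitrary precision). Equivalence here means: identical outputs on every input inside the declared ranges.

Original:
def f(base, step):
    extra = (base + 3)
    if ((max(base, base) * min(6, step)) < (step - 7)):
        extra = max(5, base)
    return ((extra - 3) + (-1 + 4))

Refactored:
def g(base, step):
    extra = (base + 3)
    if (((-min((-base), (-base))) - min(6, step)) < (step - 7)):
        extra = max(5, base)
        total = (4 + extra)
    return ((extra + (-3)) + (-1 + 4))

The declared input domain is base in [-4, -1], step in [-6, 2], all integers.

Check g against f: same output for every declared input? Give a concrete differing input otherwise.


Run the pair on base=-3, step=2.
f: extra becomes 0; next ((max(base, base) * min(6, step)) < (step - 7)) evaluates to true; next extra becomes 5; next final value 5
g: extra becomes 0; next (((-min((-base), (-base))) - min(6, step)) < (step - 7)) evaluates to false; next final value 0
5 and 0 differ, so these are not the same function on this domain.
verdict: not equivalent; witness: base=-3, step=2


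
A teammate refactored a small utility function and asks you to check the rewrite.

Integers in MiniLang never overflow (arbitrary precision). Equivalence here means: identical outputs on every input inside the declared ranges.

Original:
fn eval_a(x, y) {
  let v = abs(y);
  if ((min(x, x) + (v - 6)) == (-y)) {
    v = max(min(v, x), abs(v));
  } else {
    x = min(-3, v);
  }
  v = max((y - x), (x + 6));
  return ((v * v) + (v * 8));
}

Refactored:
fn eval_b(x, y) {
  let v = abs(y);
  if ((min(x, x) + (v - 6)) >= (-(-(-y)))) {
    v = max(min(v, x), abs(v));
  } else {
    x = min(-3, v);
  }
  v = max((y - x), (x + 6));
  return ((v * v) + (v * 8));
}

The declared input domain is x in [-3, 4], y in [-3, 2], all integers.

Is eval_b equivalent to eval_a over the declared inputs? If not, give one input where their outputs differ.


There is a counterexample at x=3, y=2: 65 on one side, 153 on the other.
eval_a: v becomes 2; next ((min(x, x) + (v - 6)) == (-y)) evaluates to false; next x becomes -3; next v becomes 5; next final value 65
eval_b: v becomes 2; next ((min(x, x) + (v - 6)) >= (-(-(-y)))) evaluates to true; next v becomes 2; next v becomes 9; next final value 153
verdict: not equivalent; witness: x=3, y=2


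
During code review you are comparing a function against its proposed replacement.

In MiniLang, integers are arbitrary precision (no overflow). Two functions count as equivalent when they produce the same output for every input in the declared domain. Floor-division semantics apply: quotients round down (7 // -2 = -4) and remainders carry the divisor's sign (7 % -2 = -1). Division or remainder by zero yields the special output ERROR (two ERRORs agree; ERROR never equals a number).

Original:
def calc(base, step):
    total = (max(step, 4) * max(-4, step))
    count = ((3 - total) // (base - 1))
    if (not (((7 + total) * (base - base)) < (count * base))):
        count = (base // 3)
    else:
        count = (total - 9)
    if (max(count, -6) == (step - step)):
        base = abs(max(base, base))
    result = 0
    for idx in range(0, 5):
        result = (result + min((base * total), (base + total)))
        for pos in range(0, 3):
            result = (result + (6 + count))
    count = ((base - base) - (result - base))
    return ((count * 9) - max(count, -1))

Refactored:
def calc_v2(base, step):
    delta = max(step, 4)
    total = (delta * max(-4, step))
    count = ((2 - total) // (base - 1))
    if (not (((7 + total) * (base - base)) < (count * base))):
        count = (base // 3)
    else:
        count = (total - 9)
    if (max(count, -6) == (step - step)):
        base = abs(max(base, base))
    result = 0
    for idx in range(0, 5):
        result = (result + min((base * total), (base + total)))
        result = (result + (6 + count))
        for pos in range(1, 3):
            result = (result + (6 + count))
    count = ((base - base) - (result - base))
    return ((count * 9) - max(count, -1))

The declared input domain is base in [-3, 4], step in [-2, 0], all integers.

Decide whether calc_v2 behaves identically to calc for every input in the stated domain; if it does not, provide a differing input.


The rewrite breaks on base=4, step=0, where the results are 392 and -908.
calc: total=0, then count=1, then (not (((7 + total) * (base - base)) < (count * base))) is false, then count=-9, then (max(count, -6) == (step - step)) is false, then result=0, then (idx=0), then result=0, then (pos=0), then result=-3, then (pos=1), then result=-6, then (pos=2), then result=-9, then (idx=1), then result=-9, then (pos=0), then result=-12, then (pos=1), then result=-15, then (pos=2), then result=-18, then (idx=2), then result=-18, then (pos=0), then result=-21, then (pos=1), then result=-24, then (pos=2), then result=-27, then (idx=3), then result=-27, then (pos=0), then result=-30, then (pos=1), then result=-33, then (pos=2), then result=-36, then (idx=4), then result=-36, then (pos=0), then result=-39, then (pos=1), then result=-42, then (pos=2), then result=-45, then count=49, then returns 392
calc_v2: delta=4, then total=0, then count=0, then (not (((7 + total) * (base - base)) < (count * base))) is true, then count=1, then (max(count, -6) == (step - step)) is false, then result=0, then (idx=0), then result=0, then result=7, then (pos=1), then result=14, then (pos=2), then result=21, then (idx=1), then result=21, then result=28, then (pos=1), then result=35, then (pos=2), then result=42, then (idx=2), then result=42, then result=49, then (pos=1), then result=56, then (pos=2), then result=63, then (idx=3), then result=63, then result=70, then (pos=1), then result=77, then (pos=2), then result=84, then (idx=4), then result=84, then result=91, then (pos=1), then result=98, then (pos=2), then result=105, then count=-101, then returns -908
verdict: not equivalent; witness: base=4, step=0


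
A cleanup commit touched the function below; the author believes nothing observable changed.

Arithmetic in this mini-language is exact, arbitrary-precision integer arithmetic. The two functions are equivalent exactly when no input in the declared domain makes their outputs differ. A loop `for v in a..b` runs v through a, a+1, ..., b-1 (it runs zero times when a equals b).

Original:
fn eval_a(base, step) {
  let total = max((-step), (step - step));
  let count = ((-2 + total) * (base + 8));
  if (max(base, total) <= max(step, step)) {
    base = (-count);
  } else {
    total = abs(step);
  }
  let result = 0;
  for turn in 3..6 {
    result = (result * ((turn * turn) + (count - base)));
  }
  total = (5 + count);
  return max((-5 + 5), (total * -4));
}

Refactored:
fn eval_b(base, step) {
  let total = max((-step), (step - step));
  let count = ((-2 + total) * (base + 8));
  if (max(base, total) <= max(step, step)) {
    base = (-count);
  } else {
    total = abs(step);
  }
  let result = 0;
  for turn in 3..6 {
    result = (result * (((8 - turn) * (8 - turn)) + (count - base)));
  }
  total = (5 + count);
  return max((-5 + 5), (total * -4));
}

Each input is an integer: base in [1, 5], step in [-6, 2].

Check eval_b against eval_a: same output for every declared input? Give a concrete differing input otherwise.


The two are interchangeable: arithmetic usage differs; also constant usage differs, and every declared input agrees.
One worked example (base=2, step=-3) — eval_a: total = 3; count = 10; (max(base, total) <= max(step, step)) -> false; total = 3; result = 0; [turn=3]; result = 0; [turn=4]; result = 0; [turn=5]; result = 0; total = 15; return 0; eval_b: total = 3; count = 10; (max(base, total) <= max(step, step)) -> false; total = 3; result = 0; [turn=3]; result = 0; [turn=4]; result = 0; [turn=5]; result = 0; total = 15; return 0; agreement on 0.
Sweeping the whole domain (45 inputs) finds no disagreement.
verdict: equivalent


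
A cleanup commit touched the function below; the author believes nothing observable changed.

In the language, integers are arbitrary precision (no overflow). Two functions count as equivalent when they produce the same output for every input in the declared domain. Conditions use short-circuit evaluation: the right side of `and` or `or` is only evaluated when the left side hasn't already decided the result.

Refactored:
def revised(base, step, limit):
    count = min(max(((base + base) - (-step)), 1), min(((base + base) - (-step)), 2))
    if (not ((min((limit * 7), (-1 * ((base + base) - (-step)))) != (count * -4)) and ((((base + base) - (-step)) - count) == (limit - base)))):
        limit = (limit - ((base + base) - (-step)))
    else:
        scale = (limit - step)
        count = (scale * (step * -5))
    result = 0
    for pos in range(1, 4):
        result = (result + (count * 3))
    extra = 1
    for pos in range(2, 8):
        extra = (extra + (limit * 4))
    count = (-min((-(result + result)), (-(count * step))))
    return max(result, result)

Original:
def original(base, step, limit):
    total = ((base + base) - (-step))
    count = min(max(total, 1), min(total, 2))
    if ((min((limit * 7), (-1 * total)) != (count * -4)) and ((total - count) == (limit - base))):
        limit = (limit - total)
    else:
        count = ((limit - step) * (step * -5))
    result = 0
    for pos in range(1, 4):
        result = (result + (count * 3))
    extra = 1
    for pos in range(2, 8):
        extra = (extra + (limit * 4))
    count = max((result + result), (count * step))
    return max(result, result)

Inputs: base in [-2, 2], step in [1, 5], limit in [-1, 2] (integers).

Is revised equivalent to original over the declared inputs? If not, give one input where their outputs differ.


Not equivalent: base=-2, step=1, limit=-1 separates them (90 vs -27).
original: total = -3; count = -3; ((min((limit * 7), (-1 * total)) != (count * -4)) and ((total - count) == (limit - base))) -> false; count = 10; result = 0; [pos=1]; result = 30; [pos=2]; result = 60; [pos=3]; result = 90; extra = 1; [pos=2]; extra = -3; [pos=3]; extra = -7; [pos=4]; extra = -11; [pos=5]; extra = -15; [pos=6]; extra = -19; [pos=7]; extra = -23; count = 180; return 90
revised: count = -3; (not ((min((limit * 7), (-1 * ((base + base) - (-step)))) != (count * -4)) and ((((base + base) - (-step)) - count) == (limit - base)))) -> true; limit = 2; result = 0; [pos=1]; result = -9; [pos=2]; result = -18; [pos=3]; result = -27; extra = 1; [pos=2]; extra = 9; [pos=3]; extra = 17; [pos=4]; extra = 25; [pos=5]; extra = 33; [pos=6]; extra = 41; [pos=7]; extra = 49; count = -3; return -27
verdict: not equivalent; witness: base=-2, step=1, limit=-1


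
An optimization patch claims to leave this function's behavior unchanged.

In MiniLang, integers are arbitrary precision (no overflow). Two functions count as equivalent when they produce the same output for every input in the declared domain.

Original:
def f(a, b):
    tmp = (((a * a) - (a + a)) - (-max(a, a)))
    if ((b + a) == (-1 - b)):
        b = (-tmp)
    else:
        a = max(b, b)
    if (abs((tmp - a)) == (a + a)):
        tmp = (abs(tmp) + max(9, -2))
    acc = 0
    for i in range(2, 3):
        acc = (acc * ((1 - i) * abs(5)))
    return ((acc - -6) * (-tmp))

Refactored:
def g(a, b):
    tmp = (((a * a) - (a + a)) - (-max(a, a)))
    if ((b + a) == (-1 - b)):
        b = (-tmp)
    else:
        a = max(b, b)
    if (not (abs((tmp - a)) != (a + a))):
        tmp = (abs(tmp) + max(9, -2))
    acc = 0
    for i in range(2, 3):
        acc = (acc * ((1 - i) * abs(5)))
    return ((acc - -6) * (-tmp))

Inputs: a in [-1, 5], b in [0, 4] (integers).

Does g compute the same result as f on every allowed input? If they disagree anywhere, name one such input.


Comparing the listings, the differences include: comparison usage differs, boolean connective usage differs.
Tracing a=-1, b=3: f: tmp = 2; ((b + a) == (-1 - b)) -> false; a = 3; (abs((tmp - a)) == (a + a)) -> false; acc = 0; [i=2]; acc = 0; return -12 | g: tmp = 2; ((b + a) == (-1 - b)) -> false; a = 3; (not (abs((tmp - a)) != (a + a))) -> false; acc = 0; [i=2]; acc = 0; return -12 — matching result -12.
Checked all 35 inputs in the declared domain: the outputs agree on every one.
verdict: equivalent


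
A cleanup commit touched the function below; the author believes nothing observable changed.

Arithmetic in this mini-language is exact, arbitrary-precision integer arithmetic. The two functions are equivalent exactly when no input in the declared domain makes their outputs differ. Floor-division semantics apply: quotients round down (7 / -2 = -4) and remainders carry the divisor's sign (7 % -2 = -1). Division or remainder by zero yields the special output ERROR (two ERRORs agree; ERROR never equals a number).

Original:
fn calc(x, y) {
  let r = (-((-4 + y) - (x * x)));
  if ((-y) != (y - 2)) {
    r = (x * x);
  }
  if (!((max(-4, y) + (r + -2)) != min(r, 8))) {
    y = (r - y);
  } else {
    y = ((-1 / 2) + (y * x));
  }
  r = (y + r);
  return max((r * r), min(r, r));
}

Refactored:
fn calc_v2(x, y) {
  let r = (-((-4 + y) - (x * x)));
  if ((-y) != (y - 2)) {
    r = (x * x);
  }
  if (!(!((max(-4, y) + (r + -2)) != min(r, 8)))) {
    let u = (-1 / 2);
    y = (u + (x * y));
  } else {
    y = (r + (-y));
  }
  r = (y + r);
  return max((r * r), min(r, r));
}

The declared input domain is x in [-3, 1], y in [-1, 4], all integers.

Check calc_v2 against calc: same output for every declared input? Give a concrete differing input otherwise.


This is a faithful refactor — local variable names differ, boolean connective usage differs, arithmetic usage differs, statement counts differ, but the computed results match everywhere.
As a probe, take x=1, y=-1: calc runs r becomes 6; next ((-y) != (y - 2)) evaluates to true; next r becomes 1; next (!((max(-4, y) + (r + -2)) != min(r, 8))) evaluates to false; next y becomes -2; next r becomes -1; next final value 1; calc_v2 runs r becomes 6; next ((-y) != (y - 2)) evaluates to true; next r becomes 1; next (!(!((max(-4, y) + (r + -2)) != min(r, 8)))) evaluates to true; next u becomes -1; next y becomes -2; next r becomes -1; next final value 1; both end at 1.
Across all 30 domain points the two functions coincide.
verdict: equivalent


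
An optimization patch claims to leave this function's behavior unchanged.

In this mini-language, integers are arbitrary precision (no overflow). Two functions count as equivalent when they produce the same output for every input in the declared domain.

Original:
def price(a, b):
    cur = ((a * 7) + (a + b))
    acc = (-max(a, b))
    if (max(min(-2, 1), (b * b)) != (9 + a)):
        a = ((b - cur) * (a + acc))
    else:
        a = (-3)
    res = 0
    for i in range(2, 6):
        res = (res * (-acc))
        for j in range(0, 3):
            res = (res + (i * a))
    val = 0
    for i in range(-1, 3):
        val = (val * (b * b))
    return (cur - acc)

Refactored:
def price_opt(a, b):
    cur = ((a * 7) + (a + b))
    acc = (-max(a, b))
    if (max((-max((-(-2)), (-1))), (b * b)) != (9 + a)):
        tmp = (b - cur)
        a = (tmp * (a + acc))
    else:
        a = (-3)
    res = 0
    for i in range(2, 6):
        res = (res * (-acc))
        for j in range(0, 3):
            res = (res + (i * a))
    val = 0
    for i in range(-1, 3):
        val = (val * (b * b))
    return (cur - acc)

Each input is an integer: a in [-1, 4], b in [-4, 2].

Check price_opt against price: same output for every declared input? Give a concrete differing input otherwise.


The two versions differ — the changes include statement counts differ, min/max/abs usage differs, local variable names differ.
Spot check at a=1, b=2 — price: cur=10, then acc=-2, then (max(min(-2, 1), (b * b)) != (9 + a)) is true, then a=8, then res=0, then (i=2), then res=0, then (j=0), then res=16, then (j=1), then res=32, then (j=2), then res=48, then (i=3), then res=96, then (j=0), then res=120, then (j=1), then res=144, then (j=2), then res=168, then (i=4), then res=336, then (j=0), then res=368, then (j=1), then res=400, then (j=2), then res=432, then (i=5), then res=864, then (j=0), then res=904, then (j=1), then res=944, then (j=2), then res=984, then val=0, then (i=-1), then val=0, then (i=0), then val=0, then (i=1), then val=0, then (i=2), then val=0, then returns 12. price_opt: cur=10, then acc=-2, then (max((-max((-(-2)), (-1))), (b * b)) != (9 + a)) is true, then tmp=-8, then a=8, then res=0, then (i=2), then res=0, then (j=0), then res=16, then (j=1), then res=32, then (j=2), then res=48, then (i=3), then res=96, then (j=0), then res=120, then (j=1), then res=144, then (j=2), then res=168, then (i=4), then res=336, then (j=0), then res=368, then (j=1), then res=400, then (j=2), then res=432, then (i=5), then res=864, then (j=0), then res=904, then (j=1), then res=944, then (j=2), then res=984, then val=0, then (i=-1), then val=0, then (i=0), then val=0, then (i=1), then val=0, then (i=2), then val=0, then returns 12. Both give 12.
Across all 42 domain points the two functions coincide.
verdict: equivalent


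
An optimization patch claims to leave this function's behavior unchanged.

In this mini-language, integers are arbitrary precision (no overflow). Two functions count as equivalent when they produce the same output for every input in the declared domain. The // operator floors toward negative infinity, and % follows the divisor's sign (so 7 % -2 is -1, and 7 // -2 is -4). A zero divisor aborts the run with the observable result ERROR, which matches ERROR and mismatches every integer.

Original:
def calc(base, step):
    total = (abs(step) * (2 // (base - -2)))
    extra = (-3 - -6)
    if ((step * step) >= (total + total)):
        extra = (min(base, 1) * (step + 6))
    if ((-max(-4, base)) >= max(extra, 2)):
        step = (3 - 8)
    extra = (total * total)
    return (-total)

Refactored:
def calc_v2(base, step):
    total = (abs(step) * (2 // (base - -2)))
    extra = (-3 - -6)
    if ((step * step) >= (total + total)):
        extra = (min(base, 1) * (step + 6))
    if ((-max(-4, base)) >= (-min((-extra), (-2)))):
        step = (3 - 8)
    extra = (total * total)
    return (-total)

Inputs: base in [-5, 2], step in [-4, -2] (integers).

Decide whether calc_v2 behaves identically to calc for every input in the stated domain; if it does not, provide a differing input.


Behavior is preserved: although min/max/abs usage differs, the outputs never diverge.
Tracing base=-1, step=-2: calc: total := 4 | extra := 3 | ((step * step) >= (total + total)): false | ((-max(-4, base)) >= max(extra, 2)): false | extra := 16 | result -4 | calc_v2: total := 4 | extra := 3 | ((step * step) >= (total + total)): false | ((-max(-4, base)) >= (-min((-extra), (-2)))): false | extra := 16 | result -4 — matching result -4.
Sweeping the whole domain (24 inputs) finds no disagreement.
verdict: equivalent


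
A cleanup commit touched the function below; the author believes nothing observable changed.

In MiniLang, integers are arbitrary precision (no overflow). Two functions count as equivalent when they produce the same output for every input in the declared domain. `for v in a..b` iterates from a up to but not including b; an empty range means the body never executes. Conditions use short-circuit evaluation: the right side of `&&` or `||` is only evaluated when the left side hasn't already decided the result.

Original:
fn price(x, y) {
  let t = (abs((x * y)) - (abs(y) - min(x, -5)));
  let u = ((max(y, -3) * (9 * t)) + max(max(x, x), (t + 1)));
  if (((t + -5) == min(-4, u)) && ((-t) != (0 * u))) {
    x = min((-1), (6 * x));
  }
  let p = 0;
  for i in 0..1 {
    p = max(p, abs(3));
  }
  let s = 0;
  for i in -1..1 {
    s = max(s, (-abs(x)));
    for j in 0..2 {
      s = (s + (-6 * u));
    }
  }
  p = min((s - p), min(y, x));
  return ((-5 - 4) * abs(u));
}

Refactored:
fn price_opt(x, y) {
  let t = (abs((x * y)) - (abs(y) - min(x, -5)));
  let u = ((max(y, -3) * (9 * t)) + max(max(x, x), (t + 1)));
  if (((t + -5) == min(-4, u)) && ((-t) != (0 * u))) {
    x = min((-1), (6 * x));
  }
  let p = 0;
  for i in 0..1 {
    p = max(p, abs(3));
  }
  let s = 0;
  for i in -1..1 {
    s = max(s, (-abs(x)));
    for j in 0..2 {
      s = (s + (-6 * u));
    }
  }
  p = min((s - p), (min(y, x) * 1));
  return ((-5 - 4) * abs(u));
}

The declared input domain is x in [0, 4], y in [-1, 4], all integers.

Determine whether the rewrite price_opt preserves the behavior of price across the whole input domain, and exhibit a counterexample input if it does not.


Equivalent — the differences include arithmetic usage differs, and constant usage differs, yet no declared input distinguishes the two.
Spot check at x=1, y=2 — price: t := -5 | u := -89 | (((t + -5) == min(-4, u)) && ((-t) != (0 * u))): false | p := 0 | iter i=0: | p := 3 | s := 0 | iter i=-1: | s := 0 | iter j=0: | s := 534 | iter j=1: | s := 1068 | iter i=0: | s := 1068 | iter j=0: | s := 1602 | iter j=1: | s := 2136 | p := 1 | result -801. price_opt: t := -5 | u := -89 | (((t + -5) == min(-4, u)) && ((-t) != (0 * u))): false | p := 0 | iter i=0: | p := 3 | s := 0 | iter i=-1: | s := 0 | iter j=0: | s := 534 | iter j=1: | s := 1068 | iter i=0: | s := 1068 | iter j=0: | s := 1602 | iter j=1: | s := 2136 | p := 1 | result -801. Both give -801.
Across all 30 domain points the two functions coincide.
verdict: equivalent


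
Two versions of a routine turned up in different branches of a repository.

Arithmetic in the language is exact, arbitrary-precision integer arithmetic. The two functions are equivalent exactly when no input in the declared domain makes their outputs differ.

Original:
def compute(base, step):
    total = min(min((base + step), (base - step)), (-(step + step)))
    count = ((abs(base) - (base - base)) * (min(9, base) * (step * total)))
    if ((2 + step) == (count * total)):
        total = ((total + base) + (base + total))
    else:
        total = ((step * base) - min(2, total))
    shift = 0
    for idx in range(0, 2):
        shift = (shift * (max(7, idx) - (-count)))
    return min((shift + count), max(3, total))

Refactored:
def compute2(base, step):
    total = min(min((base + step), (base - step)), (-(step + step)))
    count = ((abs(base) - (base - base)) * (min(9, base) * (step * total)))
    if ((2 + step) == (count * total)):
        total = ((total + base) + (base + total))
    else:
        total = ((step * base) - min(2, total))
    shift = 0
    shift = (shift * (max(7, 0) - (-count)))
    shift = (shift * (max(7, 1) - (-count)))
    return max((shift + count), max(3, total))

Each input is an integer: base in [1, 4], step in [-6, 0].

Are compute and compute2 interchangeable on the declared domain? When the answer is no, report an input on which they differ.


Evaluate both at base=1, step=-6.
compute: total becomes -5; next count becomes 30; next ((2 + step) == (count * total)) evaluates to false; next total becomes -1; next shift becomes 0; next at idx=0:; next shift becomes 0; next at idx=1:; next shift becomes 0; next final value 3
compute2: total becomes -5; next count becomes 30; next ((2 + step) == (count * total)) evaluates to false; next total becomes -1; next shift becomes 0; next shift becomes 0; next shift becomes 0; next final value 30
3 != 30, so the rewrite changes behavior.
verdict: not equivalent; witness: base=1, step=-6


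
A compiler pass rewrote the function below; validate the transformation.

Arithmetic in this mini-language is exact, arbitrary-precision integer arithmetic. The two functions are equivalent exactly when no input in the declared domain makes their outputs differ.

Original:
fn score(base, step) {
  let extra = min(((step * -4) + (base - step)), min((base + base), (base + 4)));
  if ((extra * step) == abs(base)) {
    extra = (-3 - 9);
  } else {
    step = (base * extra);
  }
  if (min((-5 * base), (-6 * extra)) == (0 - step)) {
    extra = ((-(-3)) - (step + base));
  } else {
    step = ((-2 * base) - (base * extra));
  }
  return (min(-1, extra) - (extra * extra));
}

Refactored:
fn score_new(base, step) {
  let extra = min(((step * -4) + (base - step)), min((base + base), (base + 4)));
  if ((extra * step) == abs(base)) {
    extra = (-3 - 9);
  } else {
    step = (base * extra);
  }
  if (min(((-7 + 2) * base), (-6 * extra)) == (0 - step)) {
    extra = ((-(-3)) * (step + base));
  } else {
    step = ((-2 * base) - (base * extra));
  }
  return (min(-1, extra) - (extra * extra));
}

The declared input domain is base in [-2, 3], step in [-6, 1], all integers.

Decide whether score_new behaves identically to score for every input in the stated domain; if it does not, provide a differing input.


On input base=0, step=0, score returns -10 while score_new returns -1.
verdict: not equivalent; witness: base=0, step=0


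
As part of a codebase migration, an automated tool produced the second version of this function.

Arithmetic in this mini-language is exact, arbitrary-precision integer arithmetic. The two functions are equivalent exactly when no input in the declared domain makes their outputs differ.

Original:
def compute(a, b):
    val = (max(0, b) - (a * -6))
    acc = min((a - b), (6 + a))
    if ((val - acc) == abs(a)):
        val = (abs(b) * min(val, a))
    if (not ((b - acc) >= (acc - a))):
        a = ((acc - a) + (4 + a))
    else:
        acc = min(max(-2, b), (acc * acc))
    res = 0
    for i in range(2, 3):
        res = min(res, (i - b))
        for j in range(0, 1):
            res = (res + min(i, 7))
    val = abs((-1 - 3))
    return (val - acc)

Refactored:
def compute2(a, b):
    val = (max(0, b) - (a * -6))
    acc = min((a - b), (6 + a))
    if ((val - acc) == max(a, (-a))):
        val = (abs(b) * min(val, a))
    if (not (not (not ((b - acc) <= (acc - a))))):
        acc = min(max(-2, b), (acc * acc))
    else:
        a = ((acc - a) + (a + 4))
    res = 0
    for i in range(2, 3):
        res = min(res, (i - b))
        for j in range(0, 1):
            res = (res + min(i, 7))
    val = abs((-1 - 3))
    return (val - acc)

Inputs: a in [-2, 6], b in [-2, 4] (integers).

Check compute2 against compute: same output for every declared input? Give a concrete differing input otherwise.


Take a=3, b=1.
compute: val=19, then acc=2, then ((val - acc) == abs(a)) is false, then (not ((b - acc) >= (acc - a))) is false, then acc=1, then res=0, then (i=2), then res=0, then (j=0), then res=2, then val=4, then returns 3
compute2: val=19, then acc=2, then ((val - acc) == max(a, (-a))) is false, then (not (not (not ((b - acc) <= (acc - a))))) is false, then a=6, then res=0, then (i=2), then res=0, then (j=0), then res=2, then val=4, then returns 2
3 against 2: the behavior changed.
verdict: not equivalent; witness: a=3, b=1


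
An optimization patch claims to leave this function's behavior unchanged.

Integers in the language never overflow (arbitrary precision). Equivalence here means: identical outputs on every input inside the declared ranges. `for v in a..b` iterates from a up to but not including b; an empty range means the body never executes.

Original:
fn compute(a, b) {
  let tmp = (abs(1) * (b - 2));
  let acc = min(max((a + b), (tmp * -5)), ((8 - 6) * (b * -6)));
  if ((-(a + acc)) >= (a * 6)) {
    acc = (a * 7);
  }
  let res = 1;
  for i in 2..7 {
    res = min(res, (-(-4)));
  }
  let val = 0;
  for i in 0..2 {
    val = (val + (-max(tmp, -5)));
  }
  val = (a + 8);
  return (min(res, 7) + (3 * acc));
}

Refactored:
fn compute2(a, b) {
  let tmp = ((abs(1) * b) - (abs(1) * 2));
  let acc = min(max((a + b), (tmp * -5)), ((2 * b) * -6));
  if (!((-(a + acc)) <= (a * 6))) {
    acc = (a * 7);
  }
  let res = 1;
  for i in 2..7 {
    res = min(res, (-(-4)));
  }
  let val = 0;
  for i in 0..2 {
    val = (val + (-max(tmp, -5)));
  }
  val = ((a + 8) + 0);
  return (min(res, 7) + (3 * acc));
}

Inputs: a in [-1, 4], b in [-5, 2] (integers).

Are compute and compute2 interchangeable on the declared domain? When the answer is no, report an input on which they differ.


Equivalent. Whatever the rewrite altered, no input in the stated domain can expose a difference.
Checked all 48 inputs in the declared domain: the outputs agree on every one.
As a probe, take a=2, b=-4: compute runs tmp becomes -6; next acc becomes 30; next ((-(a + acc)) >= (a * 6)) evaluates to false; next res becomes 1; next at i=2:; next res becomes 1; next at i=3:; next res becomes 1; next at i=4:; next res becomes 1; next at i=5:; next res becomes 1; next at i=6:; next res becomes 1; next val becomes 0; next at i=0:; next val becomes 5; next at i=1:; next val becomes 10; next val becomes 10; next final value 91; compute2 runs tmp becomes -6; next acc becomes 30; next (!((-(a + acc)) <= (a * 6))) evaluates to false; next res becomes 1; next at i=2:; next res becomes 1; next at i=3:; next res becomes 1; next at i=4:; next res becomes 1; next at i=5:; next res becomes 1; next at i=6:; next res becomes 1; next val becomes 0; next at i=0:; next val becomes 5; next at i=1:; next val becomes 10; next val becomes 10; next final value 91; both end at 91.
verdict: equivalent


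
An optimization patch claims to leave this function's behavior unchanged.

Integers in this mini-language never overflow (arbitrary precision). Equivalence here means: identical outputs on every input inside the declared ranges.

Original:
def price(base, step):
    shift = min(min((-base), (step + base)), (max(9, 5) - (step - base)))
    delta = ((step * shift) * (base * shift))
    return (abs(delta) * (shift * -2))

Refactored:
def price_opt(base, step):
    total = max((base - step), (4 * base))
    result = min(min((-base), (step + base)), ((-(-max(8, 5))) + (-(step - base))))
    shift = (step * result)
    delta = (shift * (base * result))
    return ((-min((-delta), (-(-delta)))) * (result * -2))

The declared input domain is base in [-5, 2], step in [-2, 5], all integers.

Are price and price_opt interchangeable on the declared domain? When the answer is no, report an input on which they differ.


Evaluate both at base=-5, step=5.
price: shift=-1, then delta=-25, then returns 50
price_opt: total=-10, then result=-2, then shift=-10, then delta=-100, then returns 400
50 against 400: the behavior changed.
verdict: not equivalent; witness: base=-5, step=5


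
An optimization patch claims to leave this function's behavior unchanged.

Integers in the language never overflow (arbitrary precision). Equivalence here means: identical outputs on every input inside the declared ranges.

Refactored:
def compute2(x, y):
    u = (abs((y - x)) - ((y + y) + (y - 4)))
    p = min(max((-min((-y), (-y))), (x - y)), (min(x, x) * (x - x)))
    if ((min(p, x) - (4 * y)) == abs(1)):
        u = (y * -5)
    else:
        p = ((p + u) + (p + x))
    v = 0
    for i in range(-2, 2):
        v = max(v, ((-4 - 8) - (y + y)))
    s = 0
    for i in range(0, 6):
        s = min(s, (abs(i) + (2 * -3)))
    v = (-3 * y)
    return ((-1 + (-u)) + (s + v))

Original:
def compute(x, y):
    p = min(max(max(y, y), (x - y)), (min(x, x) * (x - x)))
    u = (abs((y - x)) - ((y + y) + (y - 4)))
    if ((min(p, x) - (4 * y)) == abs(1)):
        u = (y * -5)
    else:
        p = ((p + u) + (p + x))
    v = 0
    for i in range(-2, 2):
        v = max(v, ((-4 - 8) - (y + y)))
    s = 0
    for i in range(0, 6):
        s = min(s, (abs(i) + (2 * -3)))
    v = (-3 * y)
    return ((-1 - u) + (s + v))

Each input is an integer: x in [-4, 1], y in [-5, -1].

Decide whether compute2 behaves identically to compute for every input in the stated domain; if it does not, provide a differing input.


Side by side, the visible changes include: min/max/abs usage differs, plus arithmetic usage differs.
Tracing x=-4, y=-2: compute: p = -2; u = 12; ((min(p, x) - (4 * y)) == abs(1)) -> false; p = 4; v = 0; [i=-2]; v = 0; [i=-1]; v = 0; [i=0]; v = 0; [i=1]; v = 0; s = 0; [i=0]; s = -6; [i=1]; s = -6; [i=2]; s = -6; [i=3]; s = -6; [i=4]; s = -6; [i=5]; s = -6; v = 6; return -13 | compute2: u = 12; p = -2; ((min(p, x) - (4 * y)) == abs(1)) -> false; p = 4; v = 0; [i=-2]; v = 0; [i=-1]; v = 0; [i=0]; v = 0; [i=1]; v = 0; s = 0; [i=0]; s = -6; [i=1]; s = -6; [i=2]; s = -6; [i=3]; s = -6; [i=4]; s = -6; [i=5]; s = -6; v = 6; return -13 — matching result -13.
Checked all 30 inputs in the declared domain: the outputs agree on every one.
verdict: equivalent


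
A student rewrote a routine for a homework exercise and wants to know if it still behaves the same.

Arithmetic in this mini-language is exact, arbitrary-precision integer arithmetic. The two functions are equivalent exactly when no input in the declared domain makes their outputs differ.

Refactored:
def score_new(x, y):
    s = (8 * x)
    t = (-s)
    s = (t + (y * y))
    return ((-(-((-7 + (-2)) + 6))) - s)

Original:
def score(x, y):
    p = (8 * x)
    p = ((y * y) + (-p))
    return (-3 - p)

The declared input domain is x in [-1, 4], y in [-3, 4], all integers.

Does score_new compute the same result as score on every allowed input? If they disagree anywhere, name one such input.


Side by side, the visible changes include: local variable names differ; and arithmetic usage differs; and statement counts differ; and constant usage differs.
As a probe, take x=4, y=0: score runs p := 32 | p := -32 | result 29; score_new runs s := 32 | t := -32 | s := -32 | result 29; both end at 29.
An exhaustive pass over the 48 declared inputs shows identical outputs.
verdict: equivalent
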